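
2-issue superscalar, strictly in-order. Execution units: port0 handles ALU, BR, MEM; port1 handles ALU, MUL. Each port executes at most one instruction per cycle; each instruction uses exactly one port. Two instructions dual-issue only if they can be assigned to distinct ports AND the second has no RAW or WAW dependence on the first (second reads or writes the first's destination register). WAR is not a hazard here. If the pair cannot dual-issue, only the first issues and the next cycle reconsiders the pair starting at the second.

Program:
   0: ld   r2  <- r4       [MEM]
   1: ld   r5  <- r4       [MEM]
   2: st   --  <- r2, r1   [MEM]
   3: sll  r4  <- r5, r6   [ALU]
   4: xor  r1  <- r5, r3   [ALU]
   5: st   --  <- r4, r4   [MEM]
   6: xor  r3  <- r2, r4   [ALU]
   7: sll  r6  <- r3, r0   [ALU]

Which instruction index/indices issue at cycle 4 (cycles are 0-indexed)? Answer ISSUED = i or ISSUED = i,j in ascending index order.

ISSUED = 6

c0: i0 ld  no-port MEM/MEM
c1: i1 ld  no-port MEM/MEM
c2: i2&i3 st+sll  pair
c3: i4&i5 xor+st  pair
c4: i6 xor  RAW r3
c5: i7 sll  tail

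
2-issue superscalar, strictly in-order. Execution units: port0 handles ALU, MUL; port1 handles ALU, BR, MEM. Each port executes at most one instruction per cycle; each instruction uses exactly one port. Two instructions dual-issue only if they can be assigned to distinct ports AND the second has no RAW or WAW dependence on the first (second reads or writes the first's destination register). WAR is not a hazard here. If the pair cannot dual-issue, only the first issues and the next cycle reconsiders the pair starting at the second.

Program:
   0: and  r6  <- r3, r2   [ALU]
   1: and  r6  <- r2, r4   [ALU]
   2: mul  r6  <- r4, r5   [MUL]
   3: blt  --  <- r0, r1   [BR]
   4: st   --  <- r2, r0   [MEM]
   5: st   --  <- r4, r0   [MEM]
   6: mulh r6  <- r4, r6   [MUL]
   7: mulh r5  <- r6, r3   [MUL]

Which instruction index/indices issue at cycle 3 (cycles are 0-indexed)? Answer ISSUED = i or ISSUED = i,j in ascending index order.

ISSUED = 4

  cy0 -> i0 (and.ALU) WAW r6
  cy1 -> i1 (and.ALU) WAW r6
  cy2 -> i2+i3 (mul.MUL blt.BR) dual
  cy3 -> i4 (st.MEM) no-port MEM/MEM
  cy4 -> i5+i6 (st.MEM mulh.MUL) dual
  cy5 -> i7 (mulh.MUL) tail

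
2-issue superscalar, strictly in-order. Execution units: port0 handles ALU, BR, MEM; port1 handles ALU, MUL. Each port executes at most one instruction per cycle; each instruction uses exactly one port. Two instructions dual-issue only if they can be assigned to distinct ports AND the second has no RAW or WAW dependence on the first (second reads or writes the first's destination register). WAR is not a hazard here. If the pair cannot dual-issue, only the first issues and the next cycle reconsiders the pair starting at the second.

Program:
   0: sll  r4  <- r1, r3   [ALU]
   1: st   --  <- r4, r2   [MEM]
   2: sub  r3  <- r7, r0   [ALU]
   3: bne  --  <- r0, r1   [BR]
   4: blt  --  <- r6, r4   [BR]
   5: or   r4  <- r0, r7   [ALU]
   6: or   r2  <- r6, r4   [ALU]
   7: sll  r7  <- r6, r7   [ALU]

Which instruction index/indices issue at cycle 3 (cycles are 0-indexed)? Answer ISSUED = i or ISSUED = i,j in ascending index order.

ISSUED = 4,5

  cy0 -> i0 (sll.ALU) RAW r4
  cy1 -> i1,i2 (st.MEM/sub.ALU) pair
  cy2 -> i3 (bne.BR) no-port BR/BR
  cy3 -> i4,i5 (blt.BR/or.ALU) pair
  cy4 -> i6,i7 (or.ALU/sll.ALU) pair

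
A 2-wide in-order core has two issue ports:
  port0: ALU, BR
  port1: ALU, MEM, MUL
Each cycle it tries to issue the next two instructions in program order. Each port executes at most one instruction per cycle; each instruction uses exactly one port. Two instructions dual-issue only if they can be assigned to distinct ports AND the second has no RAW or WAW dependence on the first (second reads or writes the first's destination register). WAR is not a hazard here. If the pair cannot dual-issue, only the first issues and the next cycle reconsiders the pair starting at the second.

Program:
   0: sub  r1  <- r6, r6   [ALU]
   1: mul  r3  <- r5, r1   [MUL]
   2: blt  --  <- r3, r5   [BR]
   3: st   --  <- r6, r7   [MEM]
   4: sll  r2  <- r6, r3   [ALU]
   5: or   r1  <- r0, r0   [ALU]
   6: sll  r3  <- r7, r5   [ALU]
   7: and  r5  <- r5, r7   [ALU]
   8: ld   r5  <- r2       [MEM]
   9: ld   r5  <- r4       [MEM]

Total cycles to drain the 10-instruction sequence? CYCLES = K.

CYCLES = 7

#0 head=0: sub i0 RAW r1
#1 head=1: mul i1 RAW r3
#2 head=2: blt st i2/i3 pair
#3 head=4: sll or i4/i5 pair
#4 head=6: sll and i6/i7 pair
#5 head=8: ld i8 no-port MEM/MEM
#6 head=9: ld i9 tail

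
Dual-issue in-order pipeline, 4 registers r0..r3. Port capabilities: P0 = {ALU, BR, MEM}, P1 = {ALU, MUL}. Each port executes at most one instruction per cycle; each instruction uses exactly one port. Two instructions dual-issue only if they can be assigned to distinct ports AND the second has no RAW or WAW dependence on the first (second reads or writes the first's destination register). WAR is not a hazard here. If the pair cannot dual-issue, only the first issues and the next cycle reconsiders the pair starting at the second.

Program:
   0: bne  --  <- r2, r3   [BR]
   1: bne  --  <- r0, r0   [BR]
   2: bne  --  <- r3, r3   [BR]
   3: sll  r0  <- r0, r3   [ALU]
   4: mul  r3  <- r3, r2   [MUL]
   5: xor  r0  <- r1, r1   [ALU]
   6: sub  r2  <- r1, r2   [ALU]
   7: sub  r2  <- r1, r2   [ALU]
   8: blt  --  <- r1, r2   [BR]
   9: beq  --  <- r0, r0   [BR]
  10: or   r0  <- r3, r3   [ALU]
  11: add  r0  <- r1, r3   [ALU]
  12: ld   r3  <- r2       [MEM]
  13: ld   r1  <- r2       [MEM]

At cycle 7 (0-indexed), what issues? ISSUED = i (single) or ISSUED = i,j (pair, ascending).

0. bne @i0  | no-port BR/BR
1. bne @i1  | no-port BR/BR
2. bne+sll @i2,i3  | 2-wide
3. mul+xor @i4,i5  | 2-wide
4. sub @i6  | RAW+WAW r2
5. sub @i7  | RAW r2
6. blt @i8  | no-port BR/BR
7. beq+or @i9,i10  | 2-wide
8. add+ld @i11,i12  | 2-wide
9. ld @i13  | tail

ISSUED = 9,10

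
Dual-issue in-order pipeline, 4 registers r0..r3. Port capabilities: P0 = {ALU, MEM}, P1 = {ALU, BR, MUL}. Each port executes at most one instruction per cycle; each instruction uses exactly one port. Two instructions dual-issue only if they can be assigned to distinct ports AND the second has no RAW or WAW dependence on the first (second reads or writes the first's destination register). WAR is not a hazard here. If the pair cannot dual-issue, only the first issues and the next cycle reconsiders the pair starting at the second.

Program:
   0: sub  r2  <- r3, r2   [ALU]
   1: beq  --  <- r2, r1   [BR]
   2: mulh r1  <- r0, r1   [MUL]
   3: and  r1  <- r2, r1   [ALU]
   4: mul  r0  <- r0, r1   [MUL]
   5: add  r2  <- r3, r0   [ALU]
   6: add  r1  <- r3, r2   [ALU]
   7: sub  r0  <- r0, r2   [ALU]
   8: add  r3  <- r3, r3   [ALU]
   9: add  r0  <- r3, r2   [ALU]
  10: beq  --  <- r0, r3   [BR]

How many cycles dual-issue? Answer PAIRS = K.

c0: i0 sub  RAW r2
c1: i1 beq  no-port BR/MUL
c2: i2 mulh  RAW+WAW r1
c3: i3 and  RAW r1
c4: i4 mul  RAW r0
c5: i5 add  RAW r2
c6: i6,i7 add/sub  2-wide
c7: i8 add  RAW r3
c8: i9 add  RAW r0
c9: i10 beq  tail

PAIRS = 1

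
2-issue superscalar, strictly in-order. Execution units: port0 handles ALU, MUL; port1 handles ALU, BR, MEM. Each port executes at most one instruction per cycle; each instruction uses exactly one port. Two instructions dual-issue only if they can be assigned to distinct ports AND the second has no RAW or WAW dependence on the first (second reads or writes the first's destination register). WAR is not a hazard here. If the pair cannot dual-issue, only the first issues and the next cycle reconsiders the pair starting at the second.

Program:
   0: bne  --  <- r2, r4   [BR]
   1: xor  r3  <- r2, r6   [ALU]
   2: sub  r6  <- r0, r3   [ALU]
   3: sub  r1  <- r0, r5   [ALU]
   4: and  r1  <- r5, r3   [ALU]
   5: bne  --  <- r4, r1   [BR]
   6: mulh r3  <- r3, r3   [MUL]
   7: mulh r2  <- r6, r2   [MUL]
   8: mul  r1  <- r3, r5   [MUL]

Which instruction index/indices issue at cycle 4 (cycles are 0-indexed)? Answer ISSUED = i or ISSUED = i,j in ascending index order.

ISSUED = 7

c0: i0&i1 bne/xor  dual
c1: i2&i3 sub/sub  dual
c2: i4 and  RAW r1
c3: i5&i6 bne/mulh  dual
c4: i7 mulh  no-port MUL/MUL
c5: i8 mul  tail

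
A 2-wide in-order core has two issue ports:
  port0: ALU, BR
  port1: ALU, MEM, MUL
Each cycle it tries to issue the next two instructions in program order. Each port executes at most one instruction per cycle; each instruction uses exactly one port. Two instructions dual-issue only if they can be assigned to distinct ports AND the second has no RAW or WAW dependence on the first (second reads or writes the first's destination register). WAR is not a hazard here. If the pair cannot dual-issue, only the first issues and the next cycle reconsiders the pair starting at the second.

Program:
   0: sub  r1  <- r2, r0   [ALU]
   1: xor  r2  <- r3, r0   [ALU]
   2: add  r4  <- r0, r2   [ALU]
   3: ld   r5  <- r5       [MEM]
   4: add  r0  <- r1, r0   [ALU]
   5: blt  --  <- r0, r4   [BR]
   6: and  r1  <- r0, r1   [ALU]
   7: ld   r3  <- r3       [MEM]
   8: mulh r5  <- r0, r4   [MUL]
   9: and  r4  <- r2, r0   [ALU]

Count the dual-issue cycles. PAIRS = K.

PAIRS = 4

[0] i0&i1  sub.ALU;xor.ALU  -- pair
[1] i2&i3  add.ALU;ld.MEM  -- pair
[2] i4  add.ALU  -- RAW r0
[3] i5&i6  blt.BR;and.ALU  -- pair
[4] i7  ld.MEM  -- no-port MEM/MUL
[5] i8&i9  mulh.MUL;and.ALU  -- pair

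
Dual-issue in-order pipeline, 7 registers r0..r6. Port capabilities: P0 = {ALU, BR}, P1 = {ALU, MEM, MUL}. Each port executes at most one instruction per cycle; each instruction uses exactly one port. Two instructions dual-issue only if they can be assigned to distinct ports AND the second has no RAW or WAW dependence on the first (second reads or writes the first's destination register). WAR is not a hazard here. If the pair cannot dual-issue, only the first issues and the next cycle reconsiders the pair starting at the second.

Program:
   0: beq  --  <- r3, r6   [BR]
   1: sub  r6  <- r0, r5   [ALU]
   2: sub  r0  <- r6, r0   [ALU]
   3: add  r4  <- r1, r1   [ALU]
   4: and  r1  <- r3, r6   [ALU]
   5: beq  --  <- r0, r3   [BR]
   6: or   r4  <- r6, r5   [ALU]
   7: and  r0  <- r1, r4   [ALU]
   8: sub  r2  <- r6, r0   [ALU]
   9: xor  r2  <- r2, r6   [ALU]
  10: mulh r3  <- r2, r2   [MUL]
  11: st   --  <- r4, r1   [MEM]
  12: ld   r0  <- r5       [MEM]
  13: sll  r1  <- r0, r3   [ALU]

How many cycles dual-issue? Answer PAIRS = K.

PAIRS = 3

0. beq sub @i0,i1  | dual
1. sub add @i2,i3  | dual
2. and beq @i4,i5  | dual
3. or @i6  | RAW r4
4. and @i7  | RAW r0
5. sub @i8  | RAW+WAW r2
6. xor @i9  | RAW r2
7. mulh @i10  | no-port MUL/MEM
8. st @i11  | no-port MEM/MEM
9. ld @i12  | RAW r0
10. sll @i13  | tail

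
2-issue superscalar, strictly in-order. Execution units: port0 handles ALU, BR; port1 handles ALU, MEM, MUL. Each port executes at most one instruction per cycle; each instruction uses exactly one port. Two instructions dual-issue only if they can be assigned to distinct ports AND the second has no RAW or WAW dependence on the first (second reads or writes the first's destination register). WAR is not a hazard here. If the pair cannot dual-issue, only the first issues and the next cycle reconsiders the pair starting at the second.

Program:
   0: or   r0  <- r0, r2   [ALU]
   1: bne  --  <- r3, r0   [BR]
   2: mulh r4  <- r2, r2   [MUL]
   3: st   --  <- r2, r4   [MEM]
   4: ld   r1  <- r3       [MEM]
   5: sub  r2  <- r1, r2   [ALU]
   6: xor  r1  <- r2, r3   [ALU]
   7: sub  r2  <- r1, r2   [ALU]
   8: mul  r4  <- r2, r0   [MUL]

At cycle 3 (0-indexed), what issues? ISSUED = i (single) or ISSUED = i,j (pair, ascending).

0. or.ALU @i0  | RAW r0
1. bne.BR+mulh.MUL @i1+i2  | 2-wide
2. st.MEM @i3  | no-port MEM/MEM
3. ld.MEM @i4  | RAW r1
4. sub.ALU @i5  | RAW r2
5. xor.ALU @i6  | RAW r1
6. sub.ALU @i7  | RAW r2
7. mul.MUL @i8  | tail

ISSUED = 4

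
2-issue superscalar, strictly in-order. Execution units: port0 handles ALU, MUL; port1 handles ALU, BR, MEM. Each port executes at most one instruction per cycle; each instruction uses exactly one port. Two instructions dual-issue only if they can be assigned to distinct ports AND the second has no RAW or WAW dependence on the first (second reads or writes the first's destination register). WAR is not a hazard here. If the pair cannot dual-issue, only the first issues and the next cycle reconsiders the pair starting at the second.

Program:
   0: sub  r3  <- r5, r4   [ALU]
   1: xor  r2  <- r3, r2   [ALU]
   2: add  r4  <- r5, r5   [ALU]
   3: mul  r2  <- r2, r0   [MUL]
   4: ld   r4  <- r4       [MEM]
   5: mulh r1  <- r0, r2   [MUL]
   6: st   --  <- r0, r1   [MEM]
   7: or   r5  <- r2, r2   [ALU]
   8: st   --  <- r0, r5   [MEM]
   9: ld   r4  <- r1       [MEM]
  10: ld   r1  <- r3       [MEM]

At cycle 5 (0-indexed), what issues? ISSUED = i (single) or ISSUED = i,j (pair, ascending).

ISSUED = 8

#0 head=0: sub i0 RAW r3
#1 head=1: xor/add i1,i2 2-wide
#2 head=3: mul/ld i3,i4 2-wide
#3 head=5: mulh i5 RAW r1
#4 head=6: st/or i6,i7 2-wide
#5 head=8: st i8 no-port MEM/MEM
#6 head=9: ld i9 no-port MEM/MEM
#7 head=10: ld i10 tail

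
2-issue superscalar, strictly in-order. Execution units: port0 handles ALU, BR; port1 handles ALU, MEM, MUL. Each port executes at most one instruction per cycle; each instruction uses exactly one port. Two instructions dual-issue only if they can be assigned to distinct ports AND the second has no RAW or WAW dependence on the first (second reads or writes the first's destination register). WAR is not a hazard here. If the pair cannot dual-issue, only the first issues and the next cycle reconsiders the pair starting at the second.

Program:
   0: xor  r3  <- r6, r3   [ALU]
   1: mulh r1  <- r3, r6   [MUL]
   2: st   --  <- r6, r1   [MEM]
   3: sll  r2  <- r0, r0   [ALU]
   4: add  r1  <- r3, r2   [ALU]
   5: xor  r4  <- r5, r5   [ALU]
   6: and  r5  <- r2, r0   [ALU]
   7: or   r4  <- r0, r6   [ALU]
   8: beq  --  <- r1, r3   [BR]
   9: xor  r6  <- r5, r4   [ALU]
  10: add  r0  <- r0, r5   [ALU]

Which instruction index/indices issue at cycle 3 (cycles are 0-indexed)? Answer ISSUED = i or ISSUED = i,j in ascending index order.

ISSUED = 4,5

t=0 i0:xor ; RAW r3
t=1 i1:mulh ; no-port MUL/MEM
t=2 i2&i3:st sll ; dual
t=3 i4&i5:add xor ; dual
t=4 i6&i7:and or ; dual
t=5 i8&i9:beq xor ; dual
t=6 i10:add ; tail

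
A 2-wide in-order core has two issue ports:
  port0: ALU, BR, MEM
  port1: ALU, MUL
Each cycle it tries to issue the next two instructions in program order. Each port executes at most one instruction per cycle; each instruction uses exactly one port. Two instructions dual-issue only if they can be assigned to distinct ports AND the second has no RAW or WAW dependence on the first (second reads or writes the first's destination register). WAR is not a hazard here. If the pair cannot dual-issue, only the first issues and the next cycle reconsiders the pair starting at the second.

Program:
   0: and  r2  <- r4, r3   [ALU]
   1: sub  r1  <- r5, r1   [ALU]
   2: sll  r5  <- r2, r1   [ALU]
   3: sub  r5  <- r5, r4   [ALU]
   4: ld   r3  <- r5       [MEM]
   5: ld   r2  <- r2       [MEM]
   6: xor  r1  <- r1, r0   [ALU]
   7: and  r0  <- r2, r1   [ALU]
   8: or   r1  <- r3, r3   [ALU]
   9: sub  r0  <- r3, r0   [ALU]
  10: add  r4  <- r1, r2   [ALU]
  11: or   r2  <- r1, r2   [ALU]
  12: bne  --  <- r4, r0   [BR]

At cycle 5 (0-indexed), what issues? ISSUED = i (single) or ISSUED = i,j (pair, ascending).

  cy0 -> i0+i1 (and sub) pair
  cy1 -> i2 (sll) RAW+WAW r5
  cy2 -> i3 (sub) RAW r5
  cy3 -> i4 (ld) no-port MEM/MEM
  cy4 -> i5+i6 (ld xor) pair
  cy5 -> i7+i8 (and or) pair
  cy6 -> i9+i10 (sub add) pair
  cy7 -> i11+i12 (or bne) pair

ISSUED = 7,8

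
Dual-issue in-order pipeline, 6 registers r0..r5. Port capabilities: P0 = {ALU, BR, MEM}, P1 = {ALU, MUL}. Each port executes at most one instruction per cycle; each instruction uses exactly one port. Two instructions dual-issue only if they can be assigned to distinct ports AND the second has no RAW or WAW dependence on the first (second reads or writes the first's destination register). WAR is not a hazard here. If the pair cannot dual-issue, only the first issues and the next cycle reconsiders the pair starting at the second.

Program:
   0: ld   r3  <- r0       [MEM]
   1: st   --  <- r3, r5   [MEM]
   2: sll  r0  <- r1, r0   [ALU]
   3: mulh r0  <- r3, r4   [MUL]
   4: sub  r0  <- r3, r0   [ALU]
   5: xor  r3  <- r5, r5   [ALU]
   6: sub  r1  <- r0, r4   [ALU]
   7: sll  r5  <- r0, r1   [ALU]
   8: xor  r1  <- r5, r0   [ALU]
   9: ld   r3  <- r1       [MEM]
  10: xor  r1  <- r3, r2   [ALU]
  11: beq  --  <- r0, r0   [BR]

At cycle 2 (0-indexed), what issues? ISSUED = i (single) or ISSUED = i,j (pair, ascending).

0. ld.MEM @i0  | no-port MEM/MEM
1. st.MEM sll.ALU @i1,i2  | pair
2. mulh.MUL @i3  | RAW+WAW r0
3. sub.ALU xor.ALU @i4,i5  | pair
4. sub.ALU @i6  | RAW r1
5. sll.ALU @i7  | RAW r5
6. xor.ALU @i8  | RAW r1
7. ld.MEM @i9  | RAW r3
8. xor.ALU beq.BR @i10,i11  | pair

ISSUED = 3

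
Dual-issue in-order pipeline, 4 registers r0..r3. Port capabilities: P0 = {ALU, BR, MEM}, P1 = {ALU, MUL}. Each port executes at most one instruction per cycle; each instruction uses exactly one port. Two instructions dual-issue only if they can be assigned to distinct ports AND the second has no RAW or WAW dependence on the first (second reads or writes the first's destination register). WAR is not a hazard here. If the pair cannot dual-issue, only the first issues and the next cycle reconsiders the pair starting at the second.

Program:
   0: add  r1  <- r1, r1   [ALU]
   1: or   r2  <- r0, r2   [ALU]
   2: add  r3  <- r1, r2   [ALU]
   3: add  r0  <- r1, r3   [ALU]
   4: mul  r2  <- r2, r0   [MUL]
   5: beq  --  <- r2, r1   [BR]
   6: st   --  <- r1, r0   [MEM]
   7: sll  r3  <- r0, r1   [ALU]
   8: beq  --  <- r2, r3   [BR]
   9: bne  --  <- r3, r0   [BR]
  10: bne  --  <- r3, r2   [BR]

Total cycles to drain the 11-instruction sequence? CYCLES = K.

t=0 i0+i1:add.ALU+or.ALU ; dual
t=1 i2:add.ALU ; RAW r3
t=2 i3:add.ALU ; RAW r0
t=3 i4:mul.MUL ; RAW r2
t=4 i5:beq.BR ; no-port BR/MEM
t=5 i6+i7:st.MEM+sll.ALU ; dual
t=6 i8:beq.BR ; no-port BR/BR
t=7 i9:bne.BR ; no-port BR/BR
t=8 i10:bne.BR ; tail

CYCLES = 9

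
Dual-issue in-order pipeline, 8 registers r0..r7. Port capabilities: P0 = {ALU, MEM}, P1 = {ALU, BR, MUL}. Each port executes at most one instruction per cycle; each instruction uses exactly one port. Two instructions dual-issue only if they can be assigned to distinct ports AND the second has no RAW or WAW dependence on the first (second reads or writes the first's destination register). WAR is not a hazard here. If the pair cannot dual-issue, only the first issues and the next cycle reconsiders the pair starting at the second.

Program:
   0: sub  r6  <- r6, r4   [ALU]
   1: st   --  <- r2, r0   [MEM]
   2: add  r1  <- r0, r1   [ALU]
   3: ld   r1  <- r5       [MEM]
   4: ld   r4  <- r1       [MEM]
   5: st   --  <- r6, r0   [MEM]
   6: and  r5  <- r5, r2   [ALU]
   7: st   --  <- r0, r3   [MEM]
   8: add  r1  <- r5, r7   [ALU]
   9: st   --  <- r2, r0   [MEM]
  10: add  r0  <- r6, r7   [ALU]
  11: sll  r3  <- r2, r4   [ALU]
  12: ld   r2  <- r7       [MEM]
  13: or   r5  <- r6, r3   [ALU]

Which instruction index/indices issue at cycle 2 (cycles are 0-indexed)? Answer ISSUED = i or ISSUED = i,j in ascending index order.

ISSUED = 3

  cy0 -> i0/i1 (sub st) pair
  cy1 -> i2 (add) WAW r1
  cy2 -> i3 (ld) no-port MEM/MEM
  cy3 -> i4 (ld) no-port MEM/MEM
  cy4 -> i5/i6 (st and) pair
  cy5 -> i7/i8 (st add) pair
  cy6 -> i9/i10 (st add) pair
  cy7 -> i11/i12 (sll ld) pair
  cy8 -> i13 (or) tail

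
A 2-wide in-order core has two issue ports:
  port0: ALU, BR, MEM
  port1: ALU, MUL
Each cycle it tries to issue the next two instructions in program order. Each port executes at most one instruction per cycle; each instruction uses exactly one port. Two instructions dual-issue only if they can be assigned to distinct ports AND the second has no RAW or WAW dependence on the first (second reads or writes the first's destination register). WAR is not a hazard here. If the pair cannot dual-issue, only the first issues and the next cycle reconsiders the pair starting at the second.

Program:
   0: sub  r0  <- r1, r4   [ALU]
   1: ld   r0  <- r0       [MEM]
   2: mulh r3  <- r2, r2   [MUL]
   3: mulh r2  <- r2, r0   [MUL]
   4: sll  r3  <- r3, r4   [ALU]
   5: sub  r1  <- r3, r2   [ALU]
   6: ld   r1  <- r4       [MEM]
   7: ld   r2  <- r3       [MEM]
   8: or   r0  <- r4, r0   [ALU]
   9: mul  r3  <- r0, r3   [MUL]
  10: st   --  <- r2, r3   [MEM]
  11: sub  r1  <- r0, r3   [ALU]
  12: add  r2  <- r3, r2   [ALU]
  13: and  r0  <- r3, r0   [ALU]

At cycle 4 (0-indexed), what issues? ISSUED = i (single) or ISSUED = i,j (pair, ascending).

  cy0 -> i0 (sub.ALU) RAW+WAW r0
  cy1 -> i1,i2 (ld.MEM+mulh.MUL) pair
  cy2 -> i3,i4 (mulh.MUL+sll.ALU) pair
  cy3 -> i5 (sub.ALU) WAW r1
  cy4 -> i6 (ld.MEM) no-port MEM/MEM
  cy5 -> i7,i8 (ld.MEM+or.ALU) pair
  cy6 -> i9 (mul.MUL) RAW r3
  cy7 -> i10,i11 (st.MEM+sub.ALU) pair
  cy8 -> i12,i13 (add.ALU+and.ALU) pair

ISSUED = 6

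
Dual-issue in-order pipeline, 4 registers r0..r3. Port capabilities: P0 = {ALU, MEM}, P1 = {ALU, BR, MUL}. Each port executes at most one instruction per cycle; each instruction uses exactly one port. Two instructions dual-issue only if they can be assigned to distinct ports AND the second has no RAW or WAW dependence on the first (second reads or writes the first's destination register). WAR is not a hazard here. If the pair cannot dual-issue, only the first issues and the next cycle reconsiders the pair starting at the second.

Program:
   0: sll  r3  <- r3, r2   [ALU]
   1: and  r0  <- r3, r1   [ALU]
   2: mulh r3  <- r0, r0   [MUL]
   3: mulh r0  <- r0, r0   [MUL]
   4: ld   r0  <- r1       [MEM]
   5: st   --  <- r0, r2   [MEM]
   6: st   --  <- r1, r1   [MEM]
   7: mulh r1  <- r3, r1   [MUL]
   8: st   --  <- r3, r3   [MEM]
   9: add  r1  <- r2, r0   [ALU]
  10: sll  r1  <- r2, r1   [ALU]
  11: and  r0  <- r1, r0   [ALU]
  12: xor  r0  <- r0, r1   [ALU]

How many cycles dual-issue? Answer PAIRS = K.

  cy0 -> i0 (sll.ALU) RAW r3
  cy1 -> i1 (and.ALU) RAW r0
  cy2 -> i2 (mulh.MUL) no-port MUL/MUL
  cy3 -> i3 (mulh.MUL) WAW r0
  cy4 -> i4 (ld.MEM) no-port MEM/MEM
  cy5 -> i5 (st.MEM) no-port MEM/MEM
  cy6 -> i6+i7 (st.MEM/mulh.MUL) 2-wide
  cy7 -> i8+i9 (st.MEM/add.ALU) 2-wide
  cy8 -> i10 (sll.ALU) RAW r1
  cy9 -> i11 (and.ALU) RAW+WAW r0
  cy10 -> i12 (xor.ALU) tail

PAIRS = 2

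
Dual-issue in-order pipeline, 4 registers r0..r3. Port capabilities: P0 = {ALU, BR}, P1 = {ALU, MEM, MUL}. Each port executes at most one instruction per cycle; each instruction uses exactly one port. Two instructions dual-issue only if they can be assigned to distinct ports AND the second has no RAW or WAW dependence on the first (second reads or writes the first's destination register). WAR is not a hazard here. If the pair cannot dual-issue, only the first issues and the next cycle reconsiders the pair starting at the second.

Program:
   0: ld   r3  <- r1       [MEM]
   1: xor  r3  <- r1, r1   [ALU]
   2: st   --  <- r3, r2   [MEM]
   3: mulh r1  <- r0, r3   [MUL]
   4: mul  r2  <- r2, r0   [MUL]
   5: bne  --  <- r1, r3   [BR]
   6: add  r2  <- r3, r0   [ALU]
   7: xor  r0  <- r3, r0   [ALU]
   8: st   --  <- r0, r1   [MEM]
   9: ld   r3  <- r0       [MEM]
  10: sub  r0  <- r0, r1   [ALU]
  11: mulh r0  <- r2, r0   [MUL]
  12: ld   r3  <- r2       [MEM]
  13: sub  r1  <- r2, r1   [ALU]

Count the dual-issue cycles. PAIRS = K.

0. ld @i0  | WAW r3
1. xor @i1  | RAW r3
2. st @i2  | no-port MEM/MUL
3. mulh @i3  | no-port MUL/MUL
4. mul bne @i4&i5  | pair
5. add xor @i6&i7  | pair
6. st @i8  | no-port MEM/MEM
7. ld sub @i9&i10  | pair
8. mulh @i11  | no-port MUL/MEM
9. ld sub @i12&i13  | pair

PAIRS = 4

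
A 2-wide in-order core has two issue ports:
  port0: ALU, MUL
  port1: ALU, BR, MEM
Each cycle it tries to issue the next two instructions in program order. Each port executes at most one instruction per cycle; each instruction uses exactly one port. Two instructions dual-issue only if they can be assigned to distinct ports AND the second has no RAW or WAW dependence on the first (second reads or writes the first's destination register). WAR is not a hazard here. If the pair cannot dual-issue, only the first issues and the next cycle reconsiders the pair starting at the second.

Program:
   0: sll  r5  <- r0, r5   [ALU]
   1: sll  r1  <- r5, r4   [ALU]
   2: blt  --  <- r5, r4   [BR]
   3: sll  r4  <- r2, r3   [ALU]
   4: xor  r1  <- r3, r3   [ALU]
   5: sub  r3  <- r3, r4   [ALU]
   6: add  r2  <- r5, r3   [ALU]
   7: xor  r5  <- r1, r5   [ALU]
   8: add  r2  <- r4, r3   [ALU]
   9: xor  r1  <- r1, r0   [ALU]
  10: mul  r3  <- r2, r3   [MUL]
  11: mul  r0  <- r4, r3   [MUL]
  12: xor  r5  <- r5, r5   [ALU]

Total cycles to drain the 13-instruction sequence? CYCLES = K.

CYCLES = 8

0. sll.ALU @i0  | RAW r5
1. sll.ALU;blt.BR @i1&i2  | pair
2. sll.ALU;xor.ALU @i3&i4  | pair
3. sub.ALU @i5  | RAW r3
4. add.ALU;xor.ALU @i6&i7  | pair
5. add.ALU;xor.ALU @i8&i9  | pair
6. mul.MUL @i10  | no-port MUL/MUL
7. mul.MUL;xor.ALU @i11&i12  | pair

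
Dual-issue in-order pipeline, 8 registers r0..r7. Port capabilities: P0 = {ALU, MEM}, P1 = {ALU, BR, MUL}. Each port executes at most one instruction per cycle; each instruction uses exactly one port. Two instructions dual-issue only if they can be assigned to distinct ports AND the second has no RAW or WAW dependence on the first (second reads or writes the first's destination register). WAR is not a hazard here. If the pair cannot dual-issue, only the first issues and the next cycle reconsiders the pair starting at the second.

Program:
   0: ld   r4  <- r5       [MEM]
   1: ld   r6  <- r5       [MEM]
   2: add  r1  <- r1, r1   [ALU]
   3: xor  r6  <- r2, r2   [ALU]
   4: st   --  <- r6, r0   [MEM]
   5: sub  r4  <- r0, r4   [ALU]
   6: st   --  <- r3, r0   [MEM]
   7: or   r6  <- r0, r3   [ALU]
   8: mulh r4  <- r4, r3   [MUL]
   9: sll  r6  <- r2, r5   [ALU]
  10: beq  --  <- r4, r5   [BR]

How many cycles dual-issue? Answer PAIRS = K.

0. ld @i0  | no-port MEM/MEM
1. ld;add @i1,i2  | dual
2. xor @i3  | RAW r6
3. st;sub @i4,i5  | dual
4. st;or @i6,i7  | dual
5. mulh;sll @i8,i9  | dual
6. beq @i10  | tail

PAIRS = 4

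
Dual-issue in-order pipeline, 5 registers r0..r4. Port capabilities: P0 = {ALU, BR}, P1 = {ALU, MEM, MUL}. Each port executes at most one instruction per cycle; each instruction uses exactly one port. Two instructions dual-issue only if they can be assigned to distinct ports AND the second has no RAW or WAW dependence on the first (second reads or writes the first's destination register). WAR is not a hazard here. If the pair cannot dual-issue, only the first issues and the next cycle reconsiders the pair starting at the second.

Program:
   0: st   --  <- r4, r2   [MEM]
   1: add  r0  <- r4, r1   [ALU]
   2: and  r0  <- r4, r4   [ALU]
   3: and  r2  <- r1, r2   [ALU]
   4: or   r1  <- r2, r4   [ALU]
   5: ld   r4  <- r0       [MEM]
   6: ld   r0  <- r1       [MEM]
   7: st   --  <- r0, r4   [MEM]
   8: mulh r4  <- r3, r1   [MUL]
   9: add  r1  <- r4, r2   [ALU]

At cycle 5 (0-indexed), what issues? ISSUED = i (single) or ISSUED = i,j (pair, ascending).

ISSUED = 8

#0 head=0: st add i0&i1 dual
#1 head=2: and and i2&i3 dual
#2 head=4: or ld i4&i5 dual
#3 head=6: ld i6 no-port MEM/MEM
#4 head=7: st i7 no-port MEM/MUL
#5 head=8: mulh i8 RAW r4
#6 head=9: add i9 tail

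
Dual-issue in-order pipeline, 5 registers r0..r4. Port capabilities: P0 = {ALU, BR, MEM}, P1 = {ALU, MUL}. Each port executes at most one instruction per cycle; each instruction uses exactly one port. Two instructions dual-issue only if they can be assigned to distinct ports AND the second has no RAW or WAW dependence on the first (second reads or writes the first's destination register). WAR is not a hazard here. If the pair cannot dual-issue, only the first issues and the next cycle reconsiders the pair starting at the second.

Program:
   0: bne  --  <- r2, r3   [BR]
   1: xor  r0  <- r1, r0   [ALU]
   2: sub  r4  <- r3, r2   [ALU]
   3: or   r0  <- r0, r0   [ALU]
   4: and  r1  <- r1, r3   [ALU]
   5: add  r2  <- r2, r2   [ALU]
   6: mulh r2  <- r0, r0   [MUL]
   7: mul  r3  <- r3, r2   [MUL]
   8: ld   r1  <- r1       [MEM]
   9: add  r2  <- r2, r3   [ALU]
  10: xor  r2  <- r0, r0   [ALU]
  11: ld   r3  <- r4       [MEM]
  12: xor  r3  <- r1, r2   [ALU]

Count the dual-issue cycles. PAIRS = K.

0. bne;xor @i0,i1  | dual
1. sub;or @i2,i3  | dual
2. and;add @i4,i5  | dual
3. mulh @i6  | no-port MUL/MUL
4. mul;ld @i7,i8  | dual
5. add @i9  | WAW r2
6. xor;ld @i10,i11  | dual
7. xor @i12  | tail

PAIRS = 5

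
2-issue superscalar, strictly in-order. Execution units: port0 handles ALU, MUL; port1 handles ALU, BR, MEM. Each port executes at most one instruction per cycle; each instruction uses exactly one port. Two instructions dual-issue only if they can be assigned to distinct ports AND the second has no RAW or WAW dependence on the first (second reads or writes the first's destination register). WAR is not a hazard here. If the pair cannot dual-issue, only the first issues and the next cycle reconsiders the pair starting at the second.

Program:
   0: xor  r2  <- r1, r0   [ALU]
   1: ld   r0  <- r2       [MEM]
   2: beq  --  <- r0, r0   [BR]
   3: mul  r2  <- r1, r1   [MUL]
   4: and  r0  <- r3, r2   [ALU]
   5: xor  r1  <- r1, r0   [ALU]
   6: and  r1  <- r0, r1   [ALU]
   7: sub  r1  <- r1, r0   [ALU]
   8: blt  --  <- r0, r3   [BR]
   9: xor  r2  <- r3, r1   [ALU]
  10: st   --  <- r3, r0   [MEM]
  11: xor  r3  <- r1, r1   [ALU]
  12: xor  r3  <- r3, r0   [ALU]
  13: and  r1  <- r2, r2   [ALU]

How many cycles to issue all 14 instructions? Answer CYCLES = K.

c0: i0 xor.ALU  RAW r2
c1: i1 ld.MEM  no-port MEM/BR
c2: i2,i3 beq.BR mul.MUL  2-wide
c3: i4 and.ALU  RAW r0
c4: i5 xor.ALU  RAW+WAW r1
c5: i6 and.ALU  RAW+WAW r1
c6: i7,i8 sub.ALU blt.BR  2-wide
c7: i9,i10 xor.ALU st.MEM  2-wide
c8: i11 xor.ALU  RAW+WAW r3
c9: i12,i13 xor.ALU and.ALU  2-wide

CYCLES = 10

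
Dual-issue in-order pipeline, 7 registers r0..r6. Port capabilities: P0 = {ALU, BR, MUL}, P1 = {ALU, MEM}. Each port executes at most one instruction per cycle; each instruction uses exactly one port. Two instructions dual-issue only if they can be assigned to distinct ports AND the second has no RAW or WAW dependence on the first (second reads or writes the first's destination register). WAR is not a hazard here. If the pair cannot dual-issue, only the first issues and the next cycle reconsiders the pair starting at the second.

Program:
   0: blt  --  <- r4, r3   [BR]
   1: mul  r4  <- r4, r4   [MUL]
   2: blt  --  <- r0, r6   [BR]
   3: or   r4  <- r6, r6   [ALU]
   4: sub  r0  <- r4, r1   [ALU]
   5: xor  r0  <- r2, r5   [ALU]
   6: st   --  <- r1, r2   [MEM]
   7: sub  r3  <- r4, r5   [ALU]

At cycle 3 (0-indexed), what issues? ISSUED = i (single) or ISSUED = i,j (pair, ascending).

[0] i0  blt  -- no-port BR/MUL
[1] i1  mul  -- no-port MUL/BR
[2] i2,i3  blt;or  -- pair
[3] i4  sub  -- WAW r0
[4] i5,i6  xor;st  -- pair
[5] i7  sub  -- tail

ISSUED = 4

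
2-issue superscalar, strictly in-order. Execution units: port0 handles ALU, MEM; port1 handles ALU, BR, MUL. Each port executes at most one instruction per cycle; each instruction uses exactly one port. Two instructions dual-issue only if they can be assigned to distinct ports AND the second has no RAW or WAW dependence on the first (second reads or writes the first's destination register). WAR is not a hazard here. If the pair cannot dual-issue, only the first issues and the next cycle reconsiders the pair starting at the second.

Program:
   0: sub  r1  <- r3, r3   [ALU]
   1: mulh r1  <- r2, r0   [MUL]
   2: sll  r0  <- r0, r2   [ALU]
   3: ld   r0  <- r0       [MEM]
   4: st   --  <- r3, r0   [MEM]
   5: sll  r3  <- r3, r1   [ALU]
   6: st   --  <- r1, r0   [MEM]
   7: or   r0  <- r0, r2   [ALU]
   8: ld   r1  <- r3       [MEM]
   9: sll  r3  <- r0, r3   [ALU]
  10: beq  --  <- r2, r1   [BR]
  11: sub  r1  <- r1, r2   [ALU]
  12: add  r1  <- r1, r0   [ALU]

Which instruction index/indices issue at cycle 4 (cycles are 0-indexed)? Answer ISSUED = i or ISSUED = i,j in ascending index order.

ISSUED = 6,7

[0] i0  sub.ALU  -- WAW r1
[1] i1+i2  mulh.MUL+sll.ALU  -- pair
[2] i3  ld.MEM  -- no-port MEM/MEM
[3] i4+i5  st.MEM+sll.ALU  -- pair
[4] i6+i7  st.MEM+or.ALU  -- pair
[5] i8+i9  ld.MEM+sll.ALU  -- pair
[6] i10+i11  beq.BR+sub.ALU  -- pair
[7] i12  add.ALU  -- tail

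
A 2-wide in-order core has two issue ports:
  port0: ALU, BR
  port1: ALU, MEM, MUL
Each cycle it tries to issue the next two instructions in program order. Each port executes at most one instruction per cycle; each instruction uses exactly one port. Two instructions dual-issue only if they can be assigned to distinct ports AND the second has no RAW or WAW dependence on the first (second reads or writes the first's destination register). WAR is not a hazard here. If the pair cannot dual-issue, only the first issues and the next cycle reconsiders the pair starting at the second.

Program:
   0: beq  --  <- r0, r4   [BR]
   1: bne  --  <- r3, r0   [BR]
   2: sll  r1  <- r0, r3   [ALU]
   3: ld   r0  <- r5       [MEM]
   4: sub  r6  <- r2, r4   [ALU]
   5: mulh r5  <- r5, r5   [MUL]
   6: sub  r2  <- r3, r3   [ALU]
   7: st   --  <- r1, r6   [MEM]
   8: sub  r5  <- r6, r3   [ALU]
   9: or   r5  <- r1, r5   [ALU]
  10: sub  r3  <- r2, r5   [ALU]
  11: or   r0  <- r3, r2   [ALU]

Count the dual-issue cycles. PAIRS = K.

PAIRS = 4

c0: i0 beq.BR  no-port BR/BR
c1: i1/i2 bne.BR/sll.ALU  pair
c2: i3/i4 ld.MEM/sub.ALU  pair
c3: i5/i6 mulh.MUL/sub.ALU  pair
c4: i7/i8 st.MEM/sub.ALU  pair
c5: i9 or.ALU  RAW r5
c6: i10 sub.ALU  RAW r3
c7: i11 or.ALU  tail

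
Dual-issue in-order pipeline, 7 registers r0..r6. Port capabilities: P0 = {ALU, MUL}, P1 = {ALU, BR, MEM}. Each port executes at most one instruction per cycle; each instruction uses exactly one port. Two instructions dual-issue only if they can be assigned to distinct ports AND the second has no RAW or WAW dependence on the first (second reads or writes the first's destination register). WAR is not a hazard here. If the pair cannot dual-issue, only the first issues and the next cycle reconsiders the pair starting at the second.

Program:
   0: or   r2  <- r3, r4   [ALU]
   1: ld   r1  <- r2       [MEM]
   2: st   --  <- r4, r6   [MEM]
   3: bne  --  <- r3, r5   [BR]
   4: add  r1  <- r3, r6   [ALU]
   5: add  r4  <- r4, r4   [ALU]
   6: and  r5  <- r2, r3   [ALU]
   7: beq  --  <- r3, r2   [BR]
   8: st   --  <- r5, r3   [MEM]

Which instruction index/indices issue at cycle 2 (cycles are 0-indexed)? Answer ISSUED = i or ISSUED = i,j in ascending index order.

  cy0 -> i0 (or) RAW r2
  cy1 -> i1 (ld) no-port MEM/MEM
  cy2 -> i2 (st) no-port MEM/BR
  cy3 -> i3&i4 (bne;add) pair
  cy4 -> i5&i6 (add;and) pair
  cy5 -> i7 (beq) no-port BR/MEM
  cy6 -> i8 (st) tail

ISSUED = 2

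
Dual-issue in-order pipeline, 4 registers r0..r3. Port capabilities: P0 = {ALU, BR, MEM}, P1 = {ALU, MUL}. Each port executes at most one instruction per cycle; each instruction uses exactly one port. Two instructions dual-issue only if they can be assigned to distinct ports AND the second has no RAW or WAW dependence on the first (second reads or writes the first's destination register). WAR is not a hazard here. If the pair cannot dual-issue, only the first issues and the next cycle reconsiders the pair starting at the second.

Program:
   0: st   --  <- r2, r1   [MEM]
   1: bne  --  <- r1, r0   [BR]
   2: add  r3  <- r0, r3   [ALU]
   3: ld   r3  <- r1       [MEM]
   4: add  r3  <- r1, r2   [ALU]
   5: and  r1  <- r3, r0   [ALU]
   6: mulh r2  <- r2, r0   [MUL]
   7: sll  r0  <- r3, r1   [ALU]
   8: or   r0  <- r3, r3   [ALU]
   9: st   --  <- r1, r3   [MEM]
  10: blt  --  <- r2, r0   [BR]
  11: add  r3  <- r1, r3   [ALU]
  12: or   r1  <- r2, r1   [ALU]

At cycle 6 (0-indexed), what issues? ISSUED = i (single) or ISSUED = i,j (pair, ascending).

ISSUED = 8,9

c0: i0 st.MEM  no-port MEM/BR
c1: i1,i2 bne.BR add.ALU  pair
c2: i3 ld.MEM  WAW r3
c3: i4 add.ALU  RAW r3
c4: i5,i6 and.ALU mulh.MUL  pair
c5: i7 sll.ALU  WAW r0
c6: i8,i9 or.ALU st.MEM  pair
c7: i10,i11 blt.BR add.ALU  pair
c8: i12 or.ALU  tail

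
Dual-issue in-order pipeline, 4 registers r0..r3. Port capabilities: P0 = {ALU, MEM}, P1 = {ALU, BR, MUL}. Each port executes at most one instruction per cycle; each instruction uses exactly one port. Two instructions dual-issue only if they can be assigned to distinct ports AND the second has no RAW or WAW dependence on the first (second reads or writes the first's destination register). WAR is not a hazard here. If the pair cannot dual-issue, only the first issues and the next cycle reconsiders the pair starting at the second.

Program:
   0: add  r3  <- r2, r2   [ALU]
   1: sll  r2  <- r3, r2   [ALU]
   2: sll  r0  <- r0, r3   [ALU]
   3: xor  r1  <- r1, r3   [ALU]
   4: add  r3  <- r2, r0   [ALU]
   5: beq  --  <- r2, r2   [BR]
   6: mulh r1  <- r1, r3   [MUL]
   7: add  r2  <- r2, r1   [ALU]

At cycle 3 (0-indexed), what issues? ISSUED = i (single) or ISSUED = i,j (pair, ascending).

ISSUED = 5

c0: i0 add.ALU  RAW r3
c1: i1,i2 sll.ALU sll.ALU  2-wide
c2: i3,i4 xor.ALU add.ALU  2-wide
c3: i5 beq.BR  no-port BR/MUL
c4: i6 mulh.MUL  RAW r1
c5: i7 add.ALU  tail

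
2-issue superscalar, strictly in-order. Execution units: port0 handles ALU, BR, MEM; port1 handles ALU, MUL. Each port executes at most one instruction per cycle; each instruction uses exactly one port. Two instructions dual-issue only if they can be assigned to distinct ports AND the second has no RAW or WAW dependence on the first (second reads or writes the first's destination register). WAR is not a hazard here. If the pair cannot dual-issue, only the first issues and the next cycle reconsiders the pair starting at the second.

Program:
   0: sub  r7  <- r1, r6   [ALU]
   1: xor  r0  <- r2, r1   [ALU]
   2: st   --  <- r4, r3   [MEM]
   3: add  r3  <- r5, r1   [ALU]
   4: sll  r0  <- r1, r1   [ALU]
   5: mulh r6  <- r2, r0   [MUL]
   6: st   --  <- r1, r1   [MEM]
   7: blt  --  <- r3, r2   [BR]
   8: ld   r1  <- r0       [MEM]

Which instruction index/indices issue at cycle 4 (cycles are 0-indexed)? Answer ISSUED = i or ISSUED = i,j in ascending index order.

t=0 i0,i1:sub xor ; dual
t=1 i2,i3:st add ; dual
t=2 i4:sll ; RAW r0
t=3 i5,i6:mulh st ; dual
t=4 i7:blt ; no-port BR/MEM
t=5 i8:ld ; tail

ISSUED = 7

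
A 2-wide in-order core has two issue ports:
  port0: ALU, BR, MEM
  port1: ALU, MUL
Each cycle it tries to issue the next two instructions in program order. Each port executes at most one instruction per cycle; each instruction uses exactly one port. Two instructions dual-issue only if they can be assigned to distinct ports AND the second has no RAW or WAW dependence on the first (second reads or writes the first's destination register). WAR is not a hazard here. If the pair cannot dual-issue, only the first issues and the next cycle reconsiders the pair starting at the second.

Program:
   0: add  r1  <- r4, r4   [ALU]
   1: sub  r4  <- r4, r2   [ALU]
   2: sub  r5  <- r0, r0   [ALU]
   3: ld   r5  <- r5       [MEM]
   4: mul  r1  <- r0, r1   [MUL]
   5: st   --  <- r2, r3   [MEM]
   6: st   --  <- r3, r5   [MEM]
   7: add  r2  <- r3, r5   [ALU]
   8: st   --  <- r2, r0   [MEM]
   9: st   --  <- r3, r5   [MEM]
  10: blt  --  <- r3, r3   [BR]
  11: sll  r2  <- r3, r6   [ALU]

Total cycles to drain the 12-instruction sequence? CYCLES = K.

CYCLES = 8

#0 head=0: add.ALU;sub.ALU i0&i1 2-wide
#1 head=2: sub.ALU i2 RAW+WAW r5
#2 head=3: ld.MEM;mul.MUL i3&i4 2-wide
#3 head=5: st.MEM i5 no-port MEM/MEM
#4 head=6: st.MEM;add.ALU i6&i7 2-wide
#5 head=8: st.MEM i8 no-port MEM/MEM
#6 head=9: st.MEM i9 no-port MEM/BR
#7 head=10: blt.BR;sll.ALU i10&i11 2-wide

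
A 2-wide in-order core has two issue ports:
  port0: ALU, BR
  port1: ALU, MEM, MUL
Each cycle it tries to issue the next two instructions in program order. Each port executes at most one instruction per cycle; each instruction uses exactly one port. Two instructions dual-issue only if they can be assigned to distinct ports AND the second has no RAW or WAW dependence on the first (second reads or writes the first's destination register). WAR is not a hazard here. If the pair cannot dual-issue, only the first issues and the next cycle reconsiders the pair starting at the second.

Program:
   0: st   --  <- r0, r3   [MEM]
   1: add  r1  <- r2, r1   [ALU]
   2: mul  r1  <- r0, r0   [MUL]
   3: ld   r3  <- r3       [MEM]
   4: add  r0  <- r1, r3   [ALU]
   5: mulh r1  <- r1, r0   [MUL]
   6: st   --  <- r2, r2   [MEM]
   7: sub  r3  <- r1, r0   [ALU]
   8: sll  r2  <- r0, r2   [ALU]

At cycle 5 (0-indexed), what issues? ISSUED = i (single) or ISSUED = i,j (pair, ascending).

t=0 i0+i1:st.MEM+add.ALU ; 2-wide
t=1 i2:mul.MUL ; no-port MUL/MEM
t=2 i3:ld.MEM ; RAW r3
t=3 i4:add.ALU ; RAW r0
t=4 i5:mulh.MUL ; no-port MUL/MEM
t=5 i6+i7:st.MEM+sub.ALU ; 2-wide
t=6 i8:sll.ALU ; tail

ISSUED = 6,7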